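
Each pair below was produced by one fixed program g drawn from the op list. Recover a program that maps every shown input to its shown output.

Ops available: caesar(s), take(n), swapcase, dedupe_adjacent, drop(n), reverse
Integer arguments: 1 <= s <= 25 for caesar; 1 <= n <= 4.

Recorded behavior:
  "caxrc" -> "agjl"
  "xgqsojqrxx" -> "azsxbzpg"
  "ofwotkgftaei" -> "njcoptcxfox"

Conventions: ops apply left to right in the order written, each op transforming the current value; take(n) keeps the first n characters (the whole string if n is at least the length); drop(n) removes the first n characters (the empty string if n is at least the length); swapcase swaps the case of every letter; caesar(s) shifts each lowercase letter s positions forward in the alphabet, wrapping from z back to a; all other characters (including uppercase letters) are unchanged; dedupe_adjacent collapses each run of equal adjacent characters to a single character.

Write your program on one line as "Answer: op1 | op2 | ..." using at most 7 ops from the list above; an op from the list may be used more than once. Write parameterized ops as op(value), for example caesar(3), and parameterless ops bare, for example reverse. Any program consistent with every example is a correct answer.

reverse | caesar(13) | caesar(2) | caesar(20) | dedupe_adjacent | drop(1)

Check, running the answer program on each example:
  "caxrc" -> "crxac" -> "peknp" -> "rgmpr" -> "lagjl" -> "lagjl" -> "agjl"
  "xgqsojqrxx" -> "xxrqjosqgx" -> "kkedwbfdtk" -> "mmgfydhfvm" -> "ggazsxbzpg" -> "gazsxbzpg" -> "azsxbzpg"
  "ofwotkgftaei" -> "ieatfgktowfo" -> "vrngstxgbjsb" -> "xtpiuvzidlud" -> "rnjcoptcxfox" -> "rnjcoptcxfox" -> "njcoptcxfox"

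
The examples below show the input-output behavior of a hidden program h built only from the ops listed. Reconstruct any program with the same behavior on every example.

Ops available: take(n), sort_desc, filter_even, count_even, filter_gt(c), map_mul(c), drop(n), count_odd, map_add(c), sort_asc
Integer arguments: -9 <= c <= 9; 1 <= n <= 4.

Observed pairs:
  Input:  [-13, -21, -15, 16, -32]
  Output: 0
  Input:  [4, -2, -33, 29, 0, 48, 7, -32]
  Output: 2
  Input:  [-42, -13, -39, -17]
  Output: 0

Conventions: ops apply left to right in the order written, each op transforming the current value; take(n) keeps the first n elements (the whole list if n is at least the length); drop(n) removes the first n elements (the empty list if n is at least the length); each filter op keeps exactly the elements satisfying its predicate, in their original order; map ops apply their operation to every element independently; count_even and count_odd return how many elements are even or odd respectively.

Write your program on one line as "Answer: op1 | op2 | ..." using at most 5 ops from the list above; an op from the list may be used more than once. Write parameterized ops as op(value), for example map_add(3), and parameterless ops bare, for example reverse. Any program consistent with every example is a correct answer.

filter_gt(-4) | map_add(8) | sort_asc | count_odd

Check, running the answer program on each example:
  [-13, -21, -15, 16, -32] -> [16] -> [24] -> [24] -> 0
  [4, -2, -33, 29, 0, 48, 7, -32] -> [4, -2, 29, 0, 48, 7] -> [12, 6, 37, 8, 56, 15] -> [6, 8, 12, 15, 37, 56] -> 2
  [-42, -13, -39, -17] -> [] -> [] -> [] -> 0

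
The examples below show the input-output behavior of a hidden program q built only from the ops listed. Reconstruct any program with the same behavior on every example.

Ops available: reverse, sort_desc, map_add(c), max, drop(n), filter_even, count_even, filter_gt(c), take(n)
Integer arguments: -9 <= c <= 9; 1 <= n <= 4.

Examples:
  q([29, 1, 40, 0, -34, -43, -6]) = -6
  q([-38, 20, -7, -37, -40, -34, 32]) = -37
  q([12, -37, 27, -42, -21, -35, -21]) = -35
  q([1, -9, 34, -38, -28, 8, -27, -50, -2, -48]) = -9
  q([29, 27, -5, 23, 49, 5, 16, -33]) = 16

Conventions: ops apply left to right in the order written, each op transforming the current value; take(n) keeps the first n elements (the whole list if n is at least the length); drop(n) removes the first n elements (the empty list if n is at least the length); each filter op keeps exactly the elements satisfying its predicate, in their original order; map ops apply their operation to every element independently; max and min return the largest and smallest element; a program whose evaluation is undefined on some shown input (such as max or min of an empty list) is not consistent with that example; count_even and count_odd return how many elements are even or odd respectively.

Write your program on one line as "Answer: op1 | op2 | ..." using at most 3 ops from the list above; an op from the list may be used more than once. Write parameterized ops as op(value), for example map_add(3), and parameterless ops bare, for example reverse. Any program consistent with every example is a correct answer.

sort_desc | drop(4) | max

Check, running the answer program on each example:
  [29, 1, 40, 0, -34, -43, -6] -> [40, 29, 1, 0, -6, -34, -43] -> [-6, -34, -43] -> -6
  [-38, 20, -7, -37, -40, -34, 32] -> [32, 20, -7, -34, -37, -38, -40] -> [-37, -38, -40] -> -37
  [12, -37, 27, -42, -21, -35, -21] -> [27, 12, -21, -21, -35, -37, -42] -> [-35, -37, -42] -> -35
  [1, -9, 34, -38, -28, 8, -27, -50, -2, -48] -> [34, 8, 1, -2, -9, -27, -28, -38, -48, -50] -> [-9, -27, -28, -38, -48, -50] -> -9
  [29, 27, -5, 23, 49, 5, 16, -33] -> [49, 29, 27, 23, 16, 5, -5, -33] -> [16, 5, -5, -33] -> 16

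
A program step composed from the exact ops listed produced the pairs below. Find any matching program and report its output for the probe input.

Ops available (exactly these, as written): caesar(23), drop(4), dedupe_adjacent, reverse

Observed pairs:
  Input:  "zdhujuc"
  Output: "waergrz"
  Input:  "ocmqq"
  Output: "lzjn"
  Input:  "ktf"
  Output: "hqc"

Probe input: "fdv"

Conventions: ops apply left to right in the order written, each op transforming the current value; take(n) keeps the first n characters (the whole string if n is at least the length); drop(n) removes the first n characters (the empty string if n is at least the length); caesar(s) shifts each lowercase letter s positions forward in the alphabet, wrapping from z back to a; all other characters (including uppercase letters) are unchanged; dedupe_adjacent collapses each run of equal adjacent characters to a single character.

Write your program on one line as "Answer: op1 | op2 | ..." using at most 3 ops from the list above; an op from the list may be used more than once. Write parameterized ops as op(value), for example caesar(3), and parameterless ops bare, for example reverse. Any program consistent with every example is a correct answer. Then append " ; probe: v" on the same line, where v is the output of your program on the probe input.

dedupe_adjacent | caesar(23) ; probe: "cas"

Check, running the answer program on each example:
  "zdhujuc" -> "zdhujuc" -> "waergrz"
  "ocmqq" -> "ocmq" -> "lzjn"
  "ktf" -> "ktf" -> "hqc"
  probe: "fdv" -> "fdv" -> "cas"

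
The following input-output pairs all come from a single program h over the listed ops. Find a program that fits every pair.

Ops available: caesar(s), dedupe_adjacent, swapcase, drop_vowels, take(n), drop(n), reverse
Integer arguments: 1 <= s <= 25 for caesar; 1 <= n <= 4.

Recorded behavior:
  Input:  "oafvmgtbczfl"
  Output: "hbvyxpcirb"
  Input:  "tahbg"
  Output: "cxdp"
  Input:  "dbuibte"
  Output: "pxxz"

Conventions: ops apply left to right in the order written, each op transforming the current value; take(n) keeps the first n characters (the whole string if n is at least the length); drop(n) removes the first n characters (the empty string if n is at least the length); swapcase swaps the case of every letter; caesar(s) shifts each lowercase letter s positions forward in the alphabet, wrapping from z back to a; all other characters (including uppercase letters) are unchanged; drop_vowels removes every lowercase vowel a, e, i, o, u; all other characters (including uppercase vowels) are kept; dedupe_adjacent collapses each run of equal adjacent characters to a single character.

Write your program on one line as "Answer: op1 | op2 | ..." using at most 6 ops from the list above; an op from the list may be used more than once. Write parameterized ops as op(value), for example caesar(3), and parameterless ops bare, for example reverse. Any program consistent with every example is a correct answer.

reverse | drop_vowels | caesar(19) | caesar(13) | caesar(16)

Check, running the answer program on each example:
  "oafvmgtbczfl" -> "lfzcbtgmvfao" -> "lfzcbtgmvf" -> "eysvumzfoy" -> "rlfihzmsbl" -> "hbvyxpcirb"
  "tahbg" -> "gbhat" -> "gbht" -> "zuam" -> "mhnz" -> "cxdp"
  "dbuibte" -> "etbiubd" -> "tbbd" -> "muuw" -> "zhhj" -> "pxxz"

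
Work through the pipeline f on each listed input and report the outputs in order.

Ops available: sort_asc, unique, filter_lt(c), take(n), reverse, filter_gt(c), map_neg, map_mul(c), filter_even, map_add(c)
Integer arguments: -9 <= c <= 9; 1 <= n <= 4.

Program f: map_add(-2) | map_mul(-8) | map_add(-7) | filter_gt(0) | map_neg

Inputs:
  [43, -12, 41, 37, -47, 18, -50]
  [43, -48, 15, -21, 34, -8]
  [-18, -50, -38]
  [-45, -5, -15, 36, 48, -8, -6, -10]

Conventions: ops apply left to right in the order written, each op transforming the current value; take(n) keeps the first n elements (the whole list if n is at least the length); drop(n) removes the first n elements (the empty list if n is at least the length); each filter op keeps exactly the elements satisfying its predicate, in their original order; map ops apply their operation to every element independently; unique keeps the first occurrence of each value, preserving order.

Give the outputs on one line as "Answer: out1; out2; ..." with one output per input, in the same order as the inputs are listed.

Execution, op by op:
  [43, -12, 41, 37, -47, 18, -50] -> [41, -14, 39, 35, -49, 16, -52] -> [-328, 112, -312, -280, 392, -128, 416] -> [-335, 105, -319, -287, 385, -135, 409] -> [105, 385, 409] -> [-105, -385, -409]
  [43, -48, 15, -21, 34, -8] -> [41, -50, 13, -23, 32, -10] -> [-328, 400, -104, 184, -256, 80] -> [-335, 393, -111, 177, -263, 73] -> [393, 177, 73] -> [-393, -177, -73]
  [-18, -50, -38] -> [-20, -52, -40] -> [160, 416, 320] -> [153, 409, 313] -> [153, 409, 313] -> [-153, -409, -313]
  [-45, -5, -15, 36, 48, -8, -6, -10] -> [-47, -7, -17, 34, 46, -10, -8, -12] -> [376, 56, 136, -272, -368, 80, 64, 96] -> [369, 49, 129, -279, -375, 73, 57, 89] -> [369, 49, 129, 73, 57, 89] -> [-369, -49, -129, -73, -57, -89]

[-105, -385, -409]; [-393, -177, -73]; [-153, -409, -313]; [-369, -49, -129, -73, -57, -89]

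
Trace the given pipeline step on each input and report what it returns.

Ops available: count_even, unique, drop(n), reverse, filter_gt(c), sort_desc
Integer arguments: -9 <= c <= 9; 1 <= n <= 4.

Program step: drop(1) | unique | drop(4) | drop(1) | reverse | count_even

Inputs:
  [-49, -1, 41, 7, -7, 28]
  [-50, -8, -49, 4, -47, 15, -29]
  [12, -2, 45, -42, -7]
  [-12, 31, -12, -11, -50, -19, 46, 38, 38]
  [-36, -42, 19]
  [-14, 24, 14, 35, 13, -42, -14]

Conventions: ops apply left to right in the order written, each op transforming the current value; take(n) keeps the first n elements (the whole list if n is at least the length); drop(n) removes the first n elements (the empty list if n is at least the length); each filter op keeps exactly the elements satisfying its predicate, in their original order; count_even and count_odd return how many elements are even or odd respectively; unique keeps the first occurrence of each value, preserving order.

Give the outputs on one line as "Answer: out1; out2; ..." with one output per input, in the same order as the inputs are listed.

0; 0; 0; 2; 0; 1

Execution, op by op:
  [-49, -1, 41, 7, -7, 28] -> [-1, 41, 7, -7, 28] -> [-1, 41, 7, -7, 28] -> [28] -> [] -> [] -> 0
  [-50, -8, -49, 4, -47, 15, -29] -> [-8, -49, 4, -47, 15, -29] -> [-8, -49, 4, -47, 15, -29] -> [15, -29] -> [-29] -> [-29] -> 0
  [12, -2, 45, -42, -7] -> [-2, 45, -42, -7] -> [-2, 45, -42, -7] -> [] -> [] -> [] -> 0
  [-12, 31, -12, -11, -50, -19, 46, 38, 38] -> [31, -12, -11, -50, -19, 46, 38, 38] -> [31, -12, -11, -50, -19, 46, 38] -> [-19, 46, 38] -> [46, 38] -> [38, 46] -> 2
  [-36, -42, 19] -> [-42, 19] -> [-42, 19] -> [] -> [] -> [] -> 0
  [-14, 24, 14, 35, 13, -42, -14] -> [24, 14, 35, 13, -42, -14] -> [24, 14, 35, 13, -42, -14] -> [-42, -14] -> [-14] -> [-14] -> 1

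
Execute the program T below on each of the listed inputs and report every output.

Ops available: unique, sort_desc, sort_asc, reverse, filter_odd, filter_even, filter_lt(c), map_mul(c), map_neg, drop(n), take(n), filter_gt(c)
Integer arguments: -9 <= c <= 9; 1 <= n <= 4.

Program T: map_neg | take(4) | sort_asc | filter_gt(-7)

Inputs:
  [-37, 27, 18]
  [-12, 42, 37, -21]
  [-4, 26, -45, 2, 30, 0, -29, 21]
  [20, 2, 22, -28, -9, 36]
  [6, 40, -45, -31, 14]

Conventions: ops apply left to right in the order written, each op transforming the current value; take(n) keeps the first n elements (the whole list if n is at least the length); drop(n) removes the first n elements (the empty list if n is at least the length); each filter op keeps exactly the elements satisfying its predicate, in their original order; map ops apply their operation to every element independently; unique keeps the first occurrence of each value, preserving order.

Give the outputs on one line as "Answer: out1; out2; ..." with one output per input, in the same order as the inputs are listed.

Execution, op by op:
  [-37, 27, 18] -> [37, -27, -18] -> [37, -27, -18] -> [-27, -18, 37] -> [37]
  [-12, 42, 37, -21] -> [12, -42, -37, 21] -> [12, -42, -37, 21] -> [-42, -37, 12, 21] -> [12, 21]
  [-4, 26, -45, 2, 30, 0, -29, 21] -> [4, -26, 45, -2, -30, 0, 29, -21] -> [4, -26, 45, -2] -> [-26, -2, 4, 45] -> [-2, 4, 45]
  [20, 2, 22, -28, -9, 36] -> [-20, -2, -22, 28, 9, -36] -> [-20, -2, -22, 28] -> [-22, -20, -2, 28] -> [-2, 28]
  [6, 40, -45, -31, 14] -> [-6, -40, 45, 31, -14] -> [-6, -40, 45, 31] -> [-40, -6, 31, 45] -> [-6, 31, 45]

[37]; [12, 21]; [-2, 4, 45]; [-2, 28]; [-6, 31, 45]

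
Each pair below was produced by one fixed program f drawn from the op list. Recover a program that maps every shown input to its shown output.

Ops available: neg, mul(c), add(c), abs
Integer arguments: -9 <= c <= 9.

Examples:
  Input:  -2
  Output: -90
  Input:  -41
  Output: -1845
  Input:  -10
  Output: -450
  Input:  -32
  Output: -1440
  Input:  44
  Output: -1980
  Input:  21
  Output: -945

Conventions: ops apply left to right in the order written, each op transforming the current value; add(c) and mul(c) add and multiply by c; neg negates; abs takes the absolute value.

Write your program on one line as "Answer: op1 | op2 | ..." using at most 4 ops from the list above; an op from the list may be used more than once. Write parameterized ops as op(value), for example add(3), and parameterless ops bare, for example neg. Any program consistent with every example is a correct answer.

mul(9) | mul(-5) | abs | neg

Check, running the answer program on each example:
  -2 -> -18 -> 90 -> 90 -> -90
  -41 -> -369 -> 1845 -> 1845 -> -1845
  -10 -> -90 -> 450 -> 450 -> -450
  -32 -> -288 -> 1440 -> 1440 -> -1440
  44 -> 396 -> -1980 -> 1980 -> -1980
  21 -> 189 -> -945 -> 945 -> -945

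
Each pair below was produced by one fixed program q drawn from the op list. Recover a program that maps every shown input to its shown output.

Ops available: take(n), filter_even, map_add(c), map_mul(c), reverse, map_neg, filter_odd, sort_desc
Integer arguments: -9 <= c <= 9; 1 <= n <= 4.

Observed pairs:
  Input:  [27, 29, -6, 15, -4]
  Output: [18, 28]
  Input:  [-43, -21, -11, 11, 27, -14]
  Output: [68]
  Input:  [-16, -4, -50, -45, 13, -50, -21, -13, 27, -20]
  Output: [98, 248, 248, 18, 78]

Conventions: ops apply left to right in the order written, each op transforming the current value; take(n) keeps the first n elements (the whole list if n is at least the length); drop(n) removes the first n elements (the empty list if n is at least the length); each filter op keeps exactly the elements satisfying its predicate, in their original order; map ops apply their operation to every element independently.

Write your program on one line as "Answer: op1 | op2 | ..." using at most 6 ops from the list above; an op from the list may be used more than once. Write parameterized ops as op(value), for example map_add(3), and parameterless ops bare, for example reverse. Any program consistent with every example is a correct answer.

filter_even | reverse | map_mul(-5) | reverse | map_add(-2) | reverse

Check, running the answer program on each example:
  [27, 29, -6, 15, -4] -> [-6, -4] -> [-4, -6] -> [20, 30] -> [30, 20] -> [28, 18] -> [18, 28]
  [-43, -21, -11, 11, 27, -14] -> [-14] -> [-14] -> [70] -> [70] -> [68] -> [68]
  [-16, -4, -50, -45, 13, -50, -21, -13, 27, -20] -> [-16, -4, -50, -50, -20] -> [-20, -50, -50, -4, -16] -> [100, 250, 250, 20, 80] -> [80, 20, 250, 250, 100] -> [78, 18, 248, 248, 98] -> [98, 248, 248, 18, 78]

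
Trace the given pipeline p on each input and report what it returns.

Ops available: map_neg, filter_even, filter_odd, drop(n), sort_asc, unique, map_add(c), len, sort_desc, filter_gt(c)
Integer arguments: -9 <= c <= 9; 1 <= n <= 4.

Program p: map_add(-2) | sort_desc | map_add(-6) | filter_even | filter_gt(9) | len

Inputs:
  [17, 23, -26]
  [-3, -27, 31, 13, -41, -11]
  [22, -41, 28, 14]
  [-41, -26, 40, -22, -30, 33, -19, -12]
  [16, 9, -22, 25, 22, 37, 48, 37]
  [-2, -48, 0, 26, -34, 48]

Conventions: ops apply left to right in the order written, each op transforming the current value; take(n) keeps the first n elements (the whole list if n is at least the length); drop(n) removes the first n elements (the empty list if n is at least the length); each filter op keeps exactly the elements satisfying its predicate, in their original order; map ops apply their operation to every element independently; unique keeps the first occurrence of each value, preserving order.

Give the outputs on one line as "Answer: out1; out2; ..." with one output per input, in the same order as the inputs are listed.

Execution, op by op:
  [17, 23, -26] -> [15, 21, -28] -> [21, 15, -28] -> [15, 9, -34] -> [-34] -> [] -> 0
  [-3, -27, 31, 13, -41, -11] -> [-5, -29, 29, 11, -43, -13] -> [29, 11, -5, -13, -29, -43] -> [23, 5, -11, -19, -35, -49] -> [] -> [] -> 0
  [22, -41, 28, 14] -> [20, -43, 26, 12] -> [26, 20, 12, -43] -> [20, 14, 6, -49] -> [20, 14, 6] -> [20, 14] -> 2
  [-41, -26, 40, -22, -30, 33, -19, -12] -> [-43, -28, 38, -24, -32, 31, -21, -14] -> [38, 31, -14, -21, -24, -28, -32, -43] -> [32, 25, -20, -27, -30, -34, -38, -49] -> [32, -20, -30, -34, -38] -> [32] -> 1
  [16, 9, -22, 25, 22, 37, 48, 37] -> [14, 7, -24, 23, 20, 35, 46, 35] -> [46, 35, 35, 23, 20, 14, 7, -24] -> [40, 29, 29, 17, 14, 8, 1, -30] -> [40, 14, 8, -30] -> [40, 14] -> 2
  [-2, -48, 0, 26, -34, 48] -> [-4, -50, -2, 24, -36, 46] -> [46, 24, -2, -4, -36, -50] -> [40, 18, -8, -10, -42, -56] -> [40, 18, -8, -10, -42, -56] -> [40, 18] -> 2

0; 0; 2; 1; 2; 2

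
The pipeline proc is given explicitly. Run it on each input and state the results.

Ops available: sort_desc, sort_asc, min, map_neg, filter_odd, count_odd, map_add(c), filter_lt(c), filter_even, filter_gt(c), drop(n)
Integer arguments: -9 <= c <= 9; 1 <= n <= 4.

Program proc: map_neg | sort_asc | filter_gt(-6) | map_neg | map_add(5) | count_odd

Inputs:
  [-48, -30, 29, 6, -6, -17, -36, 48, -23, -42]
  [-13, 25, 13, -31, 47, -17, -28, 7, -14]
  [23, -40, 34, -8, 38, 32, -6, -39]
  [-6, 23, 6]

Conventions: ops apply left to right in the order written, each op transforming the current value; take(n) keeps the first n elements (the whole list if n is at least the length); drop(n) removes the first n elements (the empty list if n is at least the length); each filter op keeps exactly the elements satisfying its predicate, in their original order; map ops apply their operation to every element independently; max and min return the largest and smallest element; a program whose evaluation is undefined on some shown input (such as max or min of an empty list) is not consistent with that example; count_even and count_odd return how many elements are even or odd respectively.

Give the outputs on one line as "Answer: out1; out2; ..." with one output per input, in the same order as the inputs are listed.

Execution, op by op:
  [-48, -30, 29, 6, -6, -17, -36, 48, -23, -42] -> [48, 30, -29, -6, 6, 17, 36, -48, 23, 42] -> [-48, -29, -6, 6, 17, 23, 30, 36, 42, 48] -> [6, 17, 23, 30, 36, 42, 48] -> [-6, -17, -23, -30, -36, -42, -48] -> [-1, -12, -18, -25, -31, -37, -43] -> 5
  [-13, 25, 13, -31, 47, -17, -28, 7, -14] -> [13, -25, -13, 31, -47, 17, 28, -7, 14] -> [-47, -25, -13, -7, 13, 14, 17, 28, 31] -> [13, 14, 17, 28, 31] -> [-13, -14, -17, -28, -31] -> [-8, -9, -12, -23, -26] -> 2
  [23, -40, 34, -8, 38, 32, -6, -39] -> [-23, 40, -34, 8, -38, -32, 6, 39] -> [-38, -34, -32, -23, 6, 8, 39, 40] -> [6, 8, 39, 40] -> [-6, -8, -39, -40] -> [-1, -3, -34, -35] -> 3
  [-6, 23, 6] -> [6, -23, -6] -> [-23, -6, 6] -> [6] -> [-6] -> [-1] -> 1

5; 2; 3; 1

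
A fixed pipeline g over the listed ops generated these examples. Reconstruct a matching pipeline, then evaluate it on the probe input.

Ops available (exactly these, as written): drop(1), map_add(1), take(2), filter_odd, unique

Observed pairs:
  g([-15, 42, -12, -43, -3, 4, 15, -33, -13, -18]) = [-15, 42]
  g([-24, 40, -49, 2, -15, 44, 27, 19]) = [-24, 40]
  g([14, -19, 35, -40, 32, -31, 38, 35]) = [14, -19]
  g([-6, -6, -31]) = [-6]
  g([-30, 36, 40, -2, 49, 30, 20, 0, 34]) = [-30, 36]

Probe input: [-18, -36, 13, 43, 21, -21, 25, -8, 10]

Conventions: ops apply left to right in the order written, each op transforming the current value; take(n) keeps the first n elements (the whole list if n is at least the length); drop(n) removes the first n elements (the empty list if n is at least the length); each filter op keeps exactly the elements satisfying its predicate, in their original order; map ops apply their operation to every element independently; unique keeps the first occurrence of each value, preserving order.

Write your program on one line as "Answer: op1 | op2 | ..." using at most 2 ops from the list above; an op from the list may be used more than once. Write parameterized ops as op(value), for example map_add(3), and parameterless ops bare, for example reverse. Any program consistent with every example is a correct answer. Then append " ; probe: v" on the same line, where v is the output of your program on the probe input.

take(2) | unique ; probe: [-18, -36]

Check, running the answer program on each example:
  [-15, 42, -12, -43, -3, 4, 15, -33, -13, -18] -> [-15, 42] -> [-15, 42]
  [-24, 40, -49, 2, -15, 44, 27, 19] -> [-24, 40] -> [-24, 40]
  [14, -19, 35, -40, 32, -31, 38, 35] -> [14, -19] -> [14, -19]
  [-6, -6, -31] -> [-6, -6] -> [-6]
  [-30, 36, 40, -2, 49, 30, 20, 0, 34] -> [-30, 36] -> [-30, 36]
  probe: [-18, -36, 13, 43, 21, -21, 25, -8, 10] -> [-18, -36] -> [-18, -36]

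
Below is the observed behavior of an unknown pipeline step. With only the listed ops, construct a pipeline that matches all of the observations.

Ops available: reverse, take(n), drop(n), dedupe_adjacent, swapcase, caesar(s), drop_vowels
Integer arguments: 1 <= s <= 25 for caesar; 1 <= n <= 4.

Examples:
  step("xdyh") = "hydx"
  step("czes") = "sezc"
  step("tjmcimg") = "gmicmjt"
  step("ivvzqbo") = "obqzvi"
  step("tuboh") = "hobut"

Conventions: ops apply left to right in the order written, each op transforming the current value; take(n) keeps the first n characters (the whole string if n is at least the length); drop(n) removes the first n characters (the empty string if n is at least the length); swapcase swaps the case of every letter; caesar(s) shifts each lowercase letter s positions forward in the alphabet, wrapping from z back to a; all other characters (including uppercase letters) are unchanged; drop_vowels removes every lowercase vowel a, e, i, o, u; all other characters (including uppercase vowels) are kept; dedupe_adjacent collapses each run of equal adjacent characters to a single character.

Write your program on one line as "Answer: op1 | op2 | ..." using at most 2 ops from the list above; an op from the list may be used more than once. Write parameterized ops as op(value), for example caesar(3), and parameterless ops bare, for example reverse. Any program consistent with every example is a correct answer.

reverse | dedupe_adjacent

Check, running the answer program on each example:
  "xdyh" -> "hydx" -> "hydx"
  "czes" -> "sezc" -> "sezc"
  "tjmcimg" -> "gmicmjt" -> "gmicmjt"
  "ivvzqbo" -> "obqzvvi" -> "obqzvi"
  "tuboh" -> "hobut" -> "hobut"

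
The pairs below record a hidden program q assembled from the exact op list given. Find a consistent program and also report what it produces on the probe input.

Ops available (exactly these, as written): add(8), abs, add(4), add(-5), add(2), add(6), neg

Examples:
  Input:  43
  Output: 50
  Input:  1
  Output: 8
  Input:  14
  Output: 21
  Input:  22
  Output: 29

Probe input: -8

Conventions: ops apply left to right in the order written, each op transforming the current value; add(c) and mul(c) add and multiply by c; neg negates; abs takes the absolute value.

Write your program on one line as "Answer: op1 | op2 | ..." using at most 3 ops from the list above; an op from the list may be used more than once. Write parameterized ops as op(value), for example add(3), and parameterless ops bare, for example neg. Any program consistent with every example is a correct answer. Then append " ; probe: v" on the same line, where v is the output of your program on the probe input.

add(4) | add(-5) | add(8) ; probe: -1

Check, running the answer program on each example:
  43 -> 47 -> 42 -> 50
  1 -> 5 -> 0 -> 8
  14 -> 18 -> 13 -> 21
  22 -> 26 -> 21 -> 29
  probe: -8 -> -4 -> -9 -> -1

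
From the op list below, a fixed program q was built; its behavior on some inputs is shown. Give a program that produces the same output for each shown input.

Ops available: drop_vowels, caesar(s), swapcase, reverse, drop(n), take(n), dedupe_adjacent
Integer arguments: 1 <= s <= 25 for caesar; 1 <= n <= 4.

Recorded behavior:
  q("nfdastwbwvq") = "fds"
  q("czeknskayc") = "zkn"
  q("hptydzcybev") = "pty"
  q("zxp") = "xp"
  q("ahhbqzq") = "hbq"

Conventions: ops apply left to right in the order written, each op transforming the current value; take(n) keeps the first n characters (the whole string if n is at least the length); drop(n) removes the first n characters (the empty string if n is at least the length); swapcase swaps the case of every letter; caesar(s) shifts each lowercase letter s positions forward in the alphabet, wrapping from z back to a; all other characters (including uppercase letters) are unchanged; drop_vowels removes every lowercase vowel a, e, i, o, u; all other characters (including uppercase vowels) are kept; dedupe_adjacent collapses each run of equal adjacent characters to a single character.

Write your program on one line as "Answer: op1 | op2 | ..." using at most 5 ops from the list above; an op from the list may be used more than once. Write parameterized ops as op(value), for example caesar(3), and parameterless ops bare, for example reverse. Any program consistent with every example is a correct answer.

drop(1) | drop_vowels | dedupe_adjacent | take(3)

Check, running the answer program on each example:
  "nfdastwbwvq" -> "fdastwbwvq" -> "fdstwbwvq" -> "fdstwbwvq" -> "fds"
  "czeknskayc" -> "zeknskayc" -> "zknskyc" -> "zknskyc" -> "zkn"
  "hptydzcybev" -> "ptydzcybev" -> "ptydzcybv" -> "ptydzcybv" -> "pty"
  "zxp" -> "xp" -> "xp" -> "xp" -> "xp"
  "ahhbqzq" -> "hhbqzq" -> "hhbqzq" -> "hbqzq" -> "hbq"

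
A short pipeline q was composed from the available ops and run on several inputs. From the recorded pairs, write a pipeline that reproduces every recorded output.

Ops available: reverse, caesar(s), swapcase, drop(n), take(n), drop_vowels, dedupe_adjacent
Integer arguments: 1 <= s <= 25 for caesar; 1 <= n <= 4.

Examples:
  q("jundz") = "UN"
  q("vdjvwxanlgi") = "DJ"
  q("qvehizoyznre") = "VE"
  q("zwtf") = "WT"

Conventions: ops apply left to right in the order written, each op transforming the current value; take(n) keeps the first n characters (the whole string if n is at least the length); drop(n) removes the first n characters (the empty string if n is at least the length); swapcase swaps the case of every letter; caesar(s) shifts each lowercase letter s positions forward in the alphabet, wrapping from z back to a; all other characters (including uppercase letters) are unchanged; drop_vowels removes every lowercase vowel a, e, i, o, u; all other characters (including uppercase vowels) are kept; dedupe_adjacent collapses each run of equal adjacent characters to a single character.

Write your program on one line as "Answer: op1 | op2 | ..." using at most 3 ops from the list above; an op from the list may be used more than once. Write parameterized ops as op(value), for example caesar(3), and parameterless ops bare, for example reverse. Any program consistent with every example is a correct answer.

swapcase | drop(1) | take(2)

Check, running the answer program on each example:
  "jundz" -> "JUNDZ" -> "UNDZ" -> "UN"
  "vdjvwxanlgi" -> "VDJVWXANLGI" -> "DJVWXANLGI" -> "DJ"
  "qvehizoyznre" -> "QVEHIZOYZNRE" -> "VEHIZOYZNRE" -> "VE"
  "zwtf" -> "ZWTF" -> "WTF" -> "WT"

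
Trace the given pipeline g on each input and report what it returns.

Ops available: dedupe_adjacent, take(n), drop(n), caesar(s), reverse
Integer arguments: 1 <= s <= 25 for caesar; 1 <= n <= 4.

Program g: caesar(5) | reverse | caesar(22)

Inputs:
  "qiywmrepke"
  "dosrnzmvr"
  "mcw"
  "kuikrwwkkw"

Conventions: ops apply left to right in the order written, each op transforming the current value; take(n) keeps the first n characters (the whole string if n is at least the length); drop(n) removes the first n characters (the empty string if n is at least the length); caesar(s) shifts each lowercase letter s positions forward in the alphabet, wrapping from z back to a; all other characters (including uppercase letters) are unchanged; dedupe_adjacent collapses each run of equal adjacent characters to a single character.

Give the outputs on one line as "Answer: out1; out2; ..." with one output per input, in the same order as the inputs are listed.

"flqfsnxzjr"; "swnaostpe"; "xdn"; "xllxxsljvl"

Execution, op by op:
  "qiywmrepke" -> "vndbrwjupj" -> "jpujwrbdnv" -> "flqfsnxzjr"
  "dosrnzmvr" -> "itxwseraw" -> "wareswxti" -> "swnaostpe"
  "mcw" -> "rhb" -> "bhr" -> "xdn"
  "kuikrwwkkw" -> "pznpwbbppb" -> "bppbbwpnzp" -> "xllxxsljvl"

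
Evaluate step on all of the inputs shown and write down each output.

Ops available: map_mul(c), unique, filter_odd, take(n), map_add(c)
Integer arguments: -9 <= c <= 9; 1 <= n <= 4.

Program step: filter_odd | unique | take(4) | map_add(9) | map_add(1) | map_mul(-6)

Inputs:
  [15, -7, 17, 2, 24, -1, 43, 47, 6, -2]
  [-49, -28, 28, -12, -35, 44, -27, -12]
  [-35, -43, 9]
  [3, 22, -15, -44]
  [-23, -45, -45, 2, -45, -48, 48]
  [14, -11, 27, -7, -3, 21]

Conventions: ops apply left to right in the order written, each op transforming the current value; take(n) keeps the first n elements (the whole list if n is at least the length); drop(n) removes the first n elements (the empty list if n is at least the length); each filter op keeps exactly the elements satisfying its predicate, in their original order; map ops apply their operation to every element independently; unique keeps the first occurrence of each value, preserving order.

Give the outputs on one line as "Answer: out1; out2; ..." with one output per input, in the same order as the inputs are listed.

Execution, op by op:
  [15, -7, 17, 2, 24, -1, 43, 47, 6, -2] -> [15, -7, 17, -1, 43, 47] -> [15, -7, 17, -1, 43, 47] -> [15, -7, 17, -1] -> [24, 2, 26, 8] -> [25, 3, 27, 9] -> [-150, -18, -162, -54]
  [-49, -28, 28, -12, -35, 44, -27, -12] -> [-49, -35, -27] -> [-49, -35, -27] -> [-49, -35, -27] -> [-40, -26, -18] -> [-39, -25, -17] -> [234, 150, 102]
  [-35, -43, 9] -> [-35, -43, 9] -> [-35, -43, 9] -> [-35, -43, 9] -> [-26, -34, 18] -> [-25, -33, 19] -> [150, 198, -114]
  [3, 22, -15, -44] -> [3, -15] -> [3, -15] -> [3, -15] -> [12, -6] -> [13, -5] -> [-78, 30]
  [-23, -45, -45, 2, -45, -48, 48] -> [-23, -45, -45, -45] -> [-23, -45] -> [-23, -45] -> [-14, -36] -> [-13, -35] -> [78, 210]
  [14, -11, 27, -7, -3, 21] -> [-11, 27, -7, -3, 21] -> [-11, 27, -7, -3, 21] -> [-11, 27, -7, -3] -> [-2, 36, 2, 6] -> [-1, 37, 3, 7] -> [6, -222, -18, -42]

[-150, -18, -162, -54]; [234, 150, 102]; [150, 198, -114]; [-78, 30]; [78, 210]; [6, -222, -18, -42]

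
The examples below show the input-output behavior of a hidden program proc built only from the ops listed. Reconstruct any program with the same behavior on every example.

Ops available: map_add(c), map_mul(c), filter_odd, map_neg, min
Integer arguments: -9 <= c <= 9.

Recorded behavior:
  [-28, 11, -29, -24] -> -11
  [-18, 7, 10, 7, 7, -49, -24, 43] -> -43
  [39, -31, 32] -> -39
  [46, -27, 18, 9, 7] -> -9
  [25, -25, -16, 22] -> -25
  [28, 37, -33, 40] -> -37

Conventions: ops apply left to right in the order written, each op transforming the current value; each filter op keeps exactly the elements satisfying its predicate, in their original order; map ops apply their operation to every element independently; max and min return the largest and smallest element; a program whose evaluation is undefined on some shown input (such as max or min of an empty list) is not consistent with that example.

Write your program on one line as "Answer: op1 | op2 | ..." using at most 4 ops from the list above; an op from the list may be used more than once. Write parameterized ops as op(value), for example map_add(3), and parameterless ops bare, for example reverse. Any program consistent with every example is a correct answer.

map_neg | filter_odd | min

Check, running the answer program on each example:
  [-28, 11, -29, -24] -> [28, -11, 29, 24] -> [-11, 29] -> -11
  [-18, 7, 10, 7, 7, -49, -24, 43] -> [18, -7, -10, -7, -7, 49, 24, -43] -> [-7, -7, -7, 49, -43] -> -43
  [39, -31, 32] -> [-39, 31, -32] -> [-39, 31] -> -39
  [46, -27, 18, 9, 7] -> [-46, 27, -18, -9, -7] -> [27, -9, -7] -> -9
  [25, -25, -16, 22] -> [-25, 25, 16, -22] -> [-25, 25] -> -25
  [28, 37, -33, 40] -> [-28, -37, 33, -40] -> [-37, 33] -> -37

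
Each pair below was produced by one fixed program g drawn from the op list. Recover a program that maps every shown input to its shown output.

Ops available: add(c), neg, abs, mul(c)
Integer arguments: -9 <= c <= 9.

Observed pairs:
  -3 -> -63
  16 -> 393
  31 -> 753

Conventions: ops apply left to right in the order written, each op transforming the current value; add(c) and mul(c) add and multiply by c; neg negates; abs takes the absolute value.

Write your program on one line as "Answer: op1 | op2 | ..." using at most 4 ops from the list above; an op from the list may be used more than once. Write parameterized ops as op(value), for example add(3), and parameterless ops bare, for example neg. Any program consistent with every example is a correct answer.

mul(-4) | neg | mul(6) | add(9)

Check, running the answer program on each example:
  -3 -> 12 -> -12 -> -72 -> -63
  16 -> -64 -> 64 -> 384 -> 393
  31 -> -124 -> 124 -> 744 -> 753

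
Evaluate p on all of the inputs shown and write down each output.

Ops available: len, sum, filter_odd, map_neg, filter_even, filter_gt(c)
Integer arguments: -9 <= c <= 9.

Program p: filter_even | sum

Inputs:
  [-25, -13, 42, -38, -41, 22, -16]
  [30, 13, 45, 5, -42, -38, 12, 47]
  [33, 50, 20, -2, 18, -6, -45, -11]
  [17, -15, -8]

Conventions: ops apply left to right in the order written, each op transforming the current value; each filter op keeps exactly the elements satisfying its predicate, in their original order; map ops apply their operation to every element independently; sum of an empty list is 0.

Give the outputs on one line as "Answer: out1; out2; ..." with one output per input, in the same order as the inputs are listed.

Execution, op by op:
  [-25, -13, 42, -38, -41, 22, -16] -> [42, -38, 22, -16] -> 10
  [30, 13, 45, 5, -42, -38, 12, 47] -> [30, -42, -38, 12] -> -38
  [33, 50, 20, -2, 18, -6, -45, -11] -> [50, 20, -2, 18, -6] -> 80
  [17, -15, -8] -> [-8] -> -8

10; -38; 80; -8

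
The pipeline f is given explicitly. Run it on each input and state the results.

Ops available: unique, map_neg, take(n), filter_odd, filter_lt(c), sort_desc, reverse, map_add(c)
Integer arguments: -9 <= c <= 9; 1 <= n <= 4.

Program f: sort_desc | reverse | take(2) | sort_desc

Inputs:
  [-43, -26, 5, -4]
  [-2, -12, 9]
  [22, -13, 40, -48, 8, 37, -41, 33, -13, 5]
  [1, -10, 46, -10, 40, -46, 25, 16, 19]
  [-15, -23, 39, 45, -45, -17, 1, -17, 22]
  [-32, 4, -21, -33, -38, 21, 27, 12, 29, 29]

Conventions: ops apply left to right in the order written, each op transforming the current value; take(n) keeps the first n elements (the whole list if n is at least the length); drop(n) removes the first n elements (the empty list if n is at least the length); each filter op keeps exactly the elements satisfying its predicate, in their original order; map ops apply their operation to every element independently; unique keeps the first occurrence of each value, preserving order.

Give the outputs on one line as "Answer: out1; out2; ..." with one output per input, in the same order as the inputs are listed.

Execution, op by op:
  [-43, -26, 5, -4] -> [5, -4, -26, -43] -> [-43, -26, -4, 5] -> [-43, -26] -> [-26, -43]
  [-2, -12, 9] -> [9, -2, -12] -> [-12, -2, 9] -> [-12, -2] -> [-2, -12]
  [22, -13, 40, -48, 8, 37, -41, 33, -13, 5] -> [40, 37, 33, 22, 8, 5, -13, -13, -41, -48] -> [-48, -41, -13, -13, 5, 8, 22, 33, 37, 40] -> [-48, -41] -> [-41, -48]
  [1, -10, 46, -10, 40, -46, 25, 16, 19] -> [46, 40, 25, 19, 16, 1, -10, -10, -46] -> [-46, -10, -10, 1, 16, 19, 25, 40, 46] -> [-46, -10] -> [-10, -46]
  [-15, -23, 39, 45, -45, -17, 1, -17, 22] -> [45, 39, 22, 1, -15, -17, -17, -23, -45] -> [-45, -23, -17, -17, -15, 1, 22, 39, 45] -> [-45, -23] -> [-23, -45]
  [-32, 4, -21, -33, -38, 21, 27, 12, 29, 29] -> [29, 29, 27, 21, 12, 4, -21, -32, -33, -38] -> [-38, -33, -32, -21, 4, 12, 21, 27, 29, 29] -> [-38, -33] -> [-33, -38]

[-26, -43]; [-2, -12]; [-41, -48]; [-10, -46]; [-23, -45]; [-33, -38]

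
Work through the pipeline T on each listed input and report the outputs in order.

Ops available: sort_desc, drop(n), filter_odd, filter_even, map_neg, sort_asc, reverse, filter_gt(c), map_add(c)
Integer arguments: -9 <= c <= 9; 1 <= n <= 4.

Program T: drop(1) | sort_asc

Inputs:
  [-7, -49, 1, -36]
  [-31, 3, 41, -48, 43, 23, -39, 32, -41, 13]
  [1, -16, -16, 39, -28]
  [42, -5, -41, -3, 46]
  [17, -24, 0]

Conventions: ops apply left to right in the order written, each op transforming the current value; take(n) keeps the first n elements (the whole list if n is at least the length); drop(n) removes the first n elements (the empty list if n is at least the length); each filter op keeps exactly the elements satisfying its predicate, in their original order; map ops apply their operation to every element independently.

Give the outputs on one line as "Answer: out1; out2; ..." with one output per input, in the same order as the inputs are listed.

Execution, op by op:
  [-7, -49, 1, -36] -> [-49, 1, -36] -> [-49, -36, 1]
  [-31, 3, 41, -48, 43, 23, -39, 32, -41, 13] -> [3, 41, -48, 43, 23, -39, 32, -41, 13] -> [-48, -41, -39, 3, 13, 23, 32, 41, 43]
  [1, -16, -16, 39, -28] -> [-16, -16, 39, -28] -> [-28, -16, -16, 39]
  [42, -5, -41, -3, 46] -> [-5, -41, -3, 46] -> [-41, -5, -3, 46]
  [17, -24, 0] -> [-24, 0] -> [-24, 0]

[-49, -36, 1]; [-48, -41, -39, 3, 13, 23, 32, 41, 43]; [-28, -16, -16, 39]; [-41, -5, -3, 46]; [-24, 0]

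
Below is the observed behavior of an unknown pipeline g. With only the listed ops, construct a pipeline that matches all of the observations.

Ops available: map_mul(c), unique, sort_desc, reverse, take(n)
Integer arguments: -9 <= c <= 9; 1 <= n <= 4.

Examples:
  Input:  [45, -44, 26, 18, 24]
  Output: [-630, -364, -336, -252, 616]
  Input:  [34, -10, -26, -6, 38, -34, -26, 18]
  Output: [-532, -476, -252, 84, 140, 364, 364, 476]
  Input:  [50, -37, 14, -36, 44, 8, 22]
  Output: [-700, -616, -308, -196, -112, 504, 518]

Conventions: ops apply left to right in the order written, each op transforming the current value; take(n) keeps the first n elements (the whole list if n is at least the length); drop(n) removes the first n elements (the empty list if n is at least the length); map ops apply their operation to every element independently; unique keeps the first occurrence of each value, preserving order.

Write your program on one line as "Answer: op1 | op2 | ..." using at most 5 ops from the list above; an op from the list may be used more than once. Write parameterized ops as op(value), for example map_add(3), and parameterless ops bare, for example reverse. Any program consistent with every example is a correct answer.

map_mul(7) | reverse | sort_desc | map_mul(-2)

Check, running the answer program on each example:
  [45, -44, 26, 18, 24] -> [315, -308, 182, 126, 168] -> [168, 126, 182, -308, 315] -> [315, 182, 168, 126, -308] -> [-630, -364, -336, -252, 616]
  [34, -10, -26, -6, 38, -34, -26, 18] -> [238, -70, -182, -42, 266, -238, -182, 126] -> [126, -182, -238, 266, -42, -182, -70, 238] -> [266, 238, 126, -42, -70, -182, -182, -238] -> [-532, -476, -252, 84, 140, 364, 364, 476]
  [50, -37, 14, -36, 44, 8, 22] -> [350, -259, 98, -252, 308, 56, 154] -> [154, 56, 308, -252, 98, -259, 350] -> [350, 308, 154, 98, 56, -252, -259] -> [-700, -616, -308, -196, -112, 504, 518]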